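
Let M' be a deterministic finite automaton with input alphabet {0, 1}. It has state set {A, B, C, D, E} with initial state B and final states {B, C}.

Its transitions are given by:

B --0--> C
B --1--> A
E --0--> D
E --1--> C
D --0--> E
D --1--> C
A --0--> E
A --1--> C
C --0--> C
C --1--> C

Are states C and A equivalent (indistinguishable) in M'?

All states are reachable from the start state.
P0 = {B,C} | {A,D,E}.
On input 1, block {B,C} splits into {B} and {C}.
Stable partition: {B} | {A,D,E} | {C} — 3 equivalence classes.
C and A end up in different blocks, so they are distinguishable. For instance, the string 'ε' is accepted from only C.

No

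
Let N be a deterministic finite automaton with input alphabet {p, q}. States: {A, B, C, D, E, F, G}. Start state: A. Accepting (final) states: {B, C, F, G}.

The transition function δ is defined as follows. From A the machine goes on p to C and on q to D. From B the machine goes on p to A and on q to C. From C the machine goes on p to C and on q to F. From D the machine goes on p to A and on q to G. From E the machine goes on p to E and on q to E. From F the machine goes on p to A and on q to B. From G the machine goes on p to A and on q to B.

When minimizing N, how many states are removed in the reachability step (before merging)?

No path from A leads to E; the other 6 states are all reachable.

1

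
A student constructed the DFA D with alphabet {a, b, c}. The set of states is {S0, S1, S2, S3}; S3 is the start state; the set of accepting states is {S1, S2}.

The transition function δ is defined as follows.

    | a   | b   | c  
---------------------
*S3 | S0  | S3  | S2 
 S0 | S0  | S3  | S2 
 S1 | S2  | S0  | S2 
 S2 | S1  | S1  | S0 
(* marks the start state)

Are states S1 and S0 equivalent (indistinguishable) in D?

Every state is reachable, so we keep all 4.
P0 = {S1,S2} | {S0,S3}.
On input b, block {S1,S2} splits into {S1} and {S2}.
Stable partition: {S1} | {S0,S3} | {S2} — 3 equivalence classes.
S1 and S0 end up in different blocks, so they are distinguishable. For instance, the string 'ε' is accepted from only S1.

No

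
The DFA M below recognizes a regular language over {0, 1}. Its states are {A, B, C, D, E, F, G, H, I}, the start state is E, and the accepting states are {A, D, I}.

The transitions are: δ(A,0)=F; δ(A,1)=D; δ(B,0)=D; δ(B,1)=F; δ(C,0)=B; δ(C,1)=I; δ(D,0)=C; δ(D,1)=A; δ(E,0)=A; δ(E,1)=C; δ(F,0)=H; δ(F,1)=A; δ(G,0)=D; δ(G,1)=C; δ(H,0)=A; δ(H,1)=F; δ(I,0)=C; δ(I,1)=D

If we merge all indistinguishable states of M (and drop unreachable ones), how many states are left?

Reachable states from the start: {A,B,C,D,E,F,H,I}. Unreachable: {G} — drop them.
Initial partition by acceptance: {A,D,I} | {B,C,E,F,H}.
Refine {B,C,E,F,H} on symbol 0: members go to different blocks, giving {B,E,H} and {C,F}.
Stable partition: {A,D,I} | {B,E,H} | {C,F} — 3 equivalence classes.

3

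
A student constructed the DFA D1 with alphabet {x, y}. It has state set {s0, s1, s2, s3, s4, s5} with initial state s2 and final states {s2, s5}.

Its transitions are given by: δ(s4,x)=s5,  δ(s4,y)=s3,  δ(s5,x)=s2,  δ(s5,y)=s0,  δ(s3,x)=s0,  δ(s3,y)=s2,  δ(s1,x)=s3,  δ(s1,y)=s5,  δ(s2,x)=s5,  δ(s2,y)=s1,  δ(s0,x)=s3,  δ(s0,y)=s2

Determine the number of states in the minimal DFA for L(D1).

2

Reachable states from the start: {s0,s1,s2,s3,s5}. Unreachable: {s4} — drop them.
Start with accepting vs non-accepting: {s2,s5} | {s0,s1,s3}.
Stable partition: {s2,s5} | {s0,s1,s3} — 2 equivalence classes.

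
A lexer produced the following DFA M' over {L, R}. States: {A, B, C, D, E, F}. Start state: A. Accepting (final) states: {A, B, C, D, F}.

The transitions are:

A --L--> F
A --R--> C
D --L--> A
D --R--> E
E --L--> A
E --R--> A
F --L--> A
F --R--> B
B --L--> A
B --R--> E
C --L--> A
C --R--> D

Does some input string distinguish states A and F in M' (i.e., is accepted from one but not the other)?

All states are reachable from the start state.
Initial partition by acceptance: {A,B,C,D,F} | {E}.
Refine {A,B,C,D,F} on symbol R: members go to different blocks, giving {A,C,F} and {B,D}.
Split {A,C,F} by δ(·,R) → {C,F} and {A}.
The partition is now stable with 4 blocks: {C,F} | {E} | {B,D} | {A}.
A and F end up in different blocks, so they are distinguishable. For instance, the string 'RR' is accepted from only A.

Yes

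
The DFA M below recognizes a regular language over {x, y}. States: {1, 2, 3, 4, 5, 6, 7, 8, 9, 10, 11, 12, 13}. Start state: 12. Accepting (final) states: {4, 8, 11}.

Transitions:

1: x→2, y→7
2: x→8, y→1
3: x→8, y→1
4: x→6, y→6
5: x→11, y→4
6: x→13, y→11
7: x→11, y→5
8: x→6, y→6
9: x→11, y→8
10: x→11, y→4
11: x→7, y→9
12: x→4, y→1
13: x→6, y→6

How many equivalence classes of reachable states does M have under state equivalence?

8

Reachable states from the start: {1,2,4,5,6,7,8,9,11,12,13}. Unreachable: {3,10} — drop them.
Start with accepting vs non-accepting: {4,8,11} | {1,2,5,6,7,9,12,13}.
Refine {1,2,5,6,7,9,12,13} on symbol x: members go to different blocks, giving {2,5,7,9,12} and {1,6,13}.
On input x, block {4,8,11} splits into {4,8} and {11}.
Refine {2,5,7,9,12} on symbol x: members go to different blocks, giving {5,7,9} and {2,12}.
On input y, block {5,7,9} splits into {5,9} and {7}.
Refine {1,6,13} on symbol x: members go to different blocks, giving {6,13} and {1}.
Split {6,13} by δ(·,y) → {6} and {13}.
No further refinement is possible. Final partition (8 blocks): {4,8} | {5,9} | {6} | {11} | {2,12} | {7} | {1} | {13}.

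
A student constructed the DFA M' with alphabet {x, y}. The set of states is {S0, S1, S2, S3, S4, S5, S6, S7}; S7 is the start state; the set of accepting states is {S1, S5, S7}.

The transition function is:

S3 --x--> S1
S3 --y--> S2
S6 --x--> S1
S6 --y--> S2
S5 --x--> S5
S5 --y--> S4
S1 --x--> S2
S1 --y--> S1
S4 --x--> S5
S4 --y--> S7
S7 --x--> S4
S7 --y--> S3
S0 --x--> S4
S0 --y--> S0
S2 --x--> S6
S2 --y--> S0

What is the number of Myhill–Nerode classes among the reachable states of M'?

7

Every state is reachable, so we keep all 8.
Initial partition by acceptance: {S1,S5,S7} | {S0,S2,S3,S4,S6}.
Refine {S1,S5,S7} on symbol x: members go to different blocks, giving {S1,S7} and {S5}.
Refine {S1,S7} on symbol y: members go to different blocks, giving {S1} and {S7}.
Split {S0,S2,S3,S4,S6} by δ(·,x) → {S0,S2} and {S3,S6} and {S4}.
On input x, block {S0,S2} splits into {S0} and {S2}.
The partition is now stable with 7 blocks: {S1} | {S0} | {S5} | {S7} | {S3,S6} | {S4} | {S2}.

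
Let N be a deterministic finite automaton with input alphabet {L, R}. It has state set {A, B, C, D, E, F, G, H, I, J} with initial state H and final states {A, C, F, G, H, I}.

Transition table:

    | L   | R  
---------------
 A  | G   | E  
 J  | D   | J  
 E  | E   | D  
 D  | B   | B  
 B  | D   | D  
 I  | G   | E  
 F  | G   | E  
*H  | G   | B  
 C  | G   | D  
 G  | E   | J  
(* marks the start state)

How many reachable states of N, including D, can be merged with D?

States {A,C,F,I} cannot be reached from the start state, so discard them.
Initial partition by acceptance: {G,H} | {B,D,E,J}.
On input L, block {G,H} splits into {G} and {H}.
The partition is now stable with 3 blocks: {G} | {B,D,E,J} | {H}.
The equivalence class containing D is {B,D,E,J}, of size 4.

4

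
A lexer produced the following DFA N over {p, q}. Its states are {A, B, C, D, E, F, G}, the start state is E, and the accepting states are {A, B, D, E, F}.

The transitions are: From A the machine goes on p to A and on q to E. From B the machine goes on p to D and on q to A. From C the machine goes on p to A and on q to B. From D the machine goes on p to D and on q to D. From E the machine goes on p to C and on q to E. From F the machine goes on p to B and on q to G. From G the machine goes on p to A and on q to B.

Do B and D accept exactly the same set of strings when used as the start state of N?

No

Reachable states from the start: {A,B,C,D,E}. Unreachable: {F,G} — drop them.
Start with accepting vs non-accepting: {A,B,D,E} | {C}.
Refine {A,B,D,E} on symbol p: members go to different blocks, giving {A,B,D} and {E}.
Refine {A,B,D} on symbol q: members go to different blocks, giving {B,D} and {A}.
Refine {B,D} on symbol q: members go to different blocks, giving {B} and {D}.
No further refinement is possible. Final partition (5 blocks): {B} | {C} | {E} | {A} | {D}.
B and D end up in different blocks, so they are distinguishable. For instance, the string 'qqp' is accepted from only D.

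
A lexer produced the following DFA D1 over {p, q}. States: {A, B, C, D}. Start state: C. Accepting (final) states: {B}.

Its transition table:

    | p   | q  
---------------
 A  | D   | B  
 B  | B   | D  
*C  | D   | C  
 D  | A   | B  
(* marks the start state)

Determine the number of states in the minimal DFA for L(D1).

3

All states are reachable from the start state.
Initial partition by acceptance: {B} | {A,C,D}.
On input q, block {A,C,D} splits into {A,D} and {C}.
Stable partition: {B} | {A,D} | {C} — 3 equivalence classes.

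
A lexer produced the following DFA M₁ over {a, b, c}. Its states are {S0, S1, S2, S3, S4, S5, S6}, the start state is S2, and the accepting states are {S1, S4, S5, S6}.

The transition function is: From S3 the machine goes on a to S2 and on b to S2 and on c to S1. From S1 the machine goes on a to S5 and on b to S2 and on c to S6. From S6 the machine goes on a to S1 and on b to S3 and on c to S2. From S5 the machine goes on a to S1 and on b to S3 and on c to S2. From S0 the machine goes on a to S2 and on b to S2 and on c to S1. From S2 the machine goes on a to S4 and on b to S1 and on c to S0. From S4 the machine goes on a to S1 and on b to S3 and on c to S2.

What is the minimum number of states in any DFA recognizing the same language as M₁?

Every state is reachable, so we keep all 7.
Start with accepting vs non-accepting: {S1,S4,S5,S6} | {S0,S2,S3}.
Refine {S1,S4,S5,S6} on symbol c: members go to different blocks, giving {S4,S5,S6} and {S1}.
Split {S0,S2,S3} by δ(·,a) → {S0,S3} and {S2}.
Stable partition: {S4,S5,S6} | {S0,S3} | {S1} | {S2} — 4 equivalence classes.

4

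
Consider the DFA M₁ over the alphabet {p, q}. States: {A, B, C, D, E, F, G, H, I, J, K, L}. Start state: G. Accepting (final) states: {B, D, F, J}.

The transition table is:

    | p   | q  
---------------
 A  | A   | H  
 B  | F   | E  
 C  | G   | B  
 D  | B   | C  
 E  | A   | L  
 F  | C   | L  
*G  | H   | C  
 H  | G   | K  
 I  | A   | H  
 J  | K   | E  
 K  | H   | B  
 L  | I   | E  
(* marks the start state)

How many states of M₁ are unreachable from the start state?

Starting at G and following transitions, the reachable set is {A, B, C, E, F, G, H, I, K, L}. That leaves D, J unreachable — 2 in total.

2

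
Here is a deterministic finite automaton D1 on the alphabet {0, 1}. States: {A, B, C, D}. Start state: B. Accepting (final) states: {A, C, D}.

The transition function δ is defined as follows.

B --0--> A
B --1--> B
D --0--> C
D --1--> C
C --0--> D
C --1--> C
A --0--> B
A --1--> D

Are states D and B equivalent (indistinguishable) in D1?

No

Every state is reachable, so we keep all 4.
Start with accepting vs non-accepting: {A,C,D} | {B}.
On input 0, block {A,C,D} splits into {C,D} and {A}.
Stable partition: {C,D} | {B} | {A} — 3 equivalence classes.
D and B end up in different blocks, so they are distinguishable. For instance, the string 'ε' is accepted from only D.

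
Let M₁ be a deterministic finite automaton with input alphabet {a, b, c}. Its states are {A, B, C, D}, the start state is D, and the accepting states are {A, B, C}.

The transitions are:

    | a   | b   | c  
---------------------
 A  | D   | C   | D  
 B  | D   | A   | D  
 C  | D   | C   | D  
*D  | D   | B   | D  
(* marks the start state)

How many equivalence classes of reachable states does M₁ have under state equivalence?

Every state is reachable, so we keep all 4.
Start with accepting vs non-accepting: {A,B,C} | {D}.
No further refinement is possible. Final partition (2 blocks): {A,B,C} | {D}.

2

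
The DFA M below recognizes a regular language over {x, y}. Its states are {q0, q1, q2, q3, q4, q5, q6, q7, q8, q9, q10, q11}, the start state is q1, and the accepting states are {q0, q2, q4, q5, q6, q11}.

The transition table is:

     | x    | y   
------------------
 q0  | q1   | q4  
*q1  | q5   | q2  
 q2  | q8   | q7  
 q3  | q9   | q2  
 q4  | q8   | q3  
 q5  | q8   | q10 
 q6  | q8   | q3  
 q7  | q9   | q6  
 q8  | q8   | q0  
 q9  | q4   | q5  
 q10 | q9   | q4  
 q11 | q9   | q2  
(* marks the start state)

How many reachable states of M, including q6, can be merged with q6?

First remove the unreachable states {q11}; 11 states remain.
P0 = {q0,q2,q4,q5,q6} | {q1,q3,q7,q8,q9,q10}.
Refine {q0,q2,q4,q5,q6} on symbol y: members go to different blocks, giving {q2,q4,q5,q6} and {q0}.
Refine {q1,q3,q7,q8,q9,q10} on symbol x: members go to different blocks, giving {q3,q7,q8,q10} and {q1,q9}.
Refine {q3,q7,q8,q10} on symbol x: members go to different blocks, giving {q3,q7,q10} and {q8}.
No further refinement is possible. Final partition (5 blocks): {q2,q4,q5,q6} | {q3,q7,q10} | {q0} | {q1,q9} | {q8}.
State q6 belongs to the block {q2,q4,q5,q6}, which has 4 states.

4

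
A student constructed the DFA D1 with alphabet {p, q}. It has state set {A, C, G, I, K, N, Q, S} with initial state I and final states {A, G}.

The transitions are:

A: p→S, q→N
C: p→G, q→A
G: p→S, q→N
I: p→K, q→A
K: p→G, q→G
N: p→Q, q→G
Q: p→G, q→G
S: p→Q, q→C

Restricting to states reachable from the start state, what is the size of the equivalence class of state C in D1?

3

Initial partition by acceptance: {A,G} | {C,I,K,N,Q,S}.
Split {C,I,K,N,Q,S} by δ(·,p) → {C,K,Q} and {I,N,S}.
On input q, block {I,N,S} splits into {I,N} and {S}.
No further refinement is possible. Final partition (4 blocks): {A,G} | {C,K,Q} | {I,N} | {S}.
State C belongs to the block {C,K,Q}, which has 3 states.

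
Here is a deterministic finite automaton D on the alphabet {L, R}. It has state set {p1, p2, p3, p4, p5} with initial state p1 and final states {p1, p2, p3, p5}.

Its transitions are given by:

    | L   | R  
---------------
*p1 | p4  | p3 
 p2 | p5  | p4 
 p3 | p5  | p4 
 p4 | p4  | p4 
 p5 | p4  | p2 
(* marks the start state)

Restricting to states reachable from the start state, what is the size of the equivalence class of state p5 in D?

Every state is reachable, so we keep all 5.
P0 = {p1,p2,p3,p5} | {p4}.
Refine {p1,p2,p3,p5} on symbol L: members go to different blocks, giving {p1,p5} and {p2,p3}.
The partition is now stable with 3 blocks: {p1,p5} | {p4} | {p2,p3}.
State p5 belongs to the block {p1,p5}, which has 2 states.

2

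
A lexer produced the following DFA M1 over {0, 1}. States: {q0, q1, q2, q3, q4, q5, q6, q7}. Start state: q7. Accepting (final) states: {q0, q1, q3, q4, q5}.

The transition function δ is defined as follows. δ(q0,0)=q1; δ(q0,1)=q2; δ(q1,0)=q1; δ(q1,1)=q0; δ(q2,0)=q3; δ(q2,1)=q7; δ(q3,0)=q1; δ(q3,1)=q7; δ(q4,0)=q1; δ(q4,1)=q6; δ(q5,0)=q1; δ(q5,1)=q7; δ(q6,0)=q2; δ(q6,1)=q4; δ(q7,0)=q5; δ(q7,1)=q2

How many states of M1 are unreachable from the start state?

2

Starting at q7 and following transitions, the reachable set is {q0, q1, q2, q3, q5, q7}. That leaves q4, q6 unreachable — 2 in total.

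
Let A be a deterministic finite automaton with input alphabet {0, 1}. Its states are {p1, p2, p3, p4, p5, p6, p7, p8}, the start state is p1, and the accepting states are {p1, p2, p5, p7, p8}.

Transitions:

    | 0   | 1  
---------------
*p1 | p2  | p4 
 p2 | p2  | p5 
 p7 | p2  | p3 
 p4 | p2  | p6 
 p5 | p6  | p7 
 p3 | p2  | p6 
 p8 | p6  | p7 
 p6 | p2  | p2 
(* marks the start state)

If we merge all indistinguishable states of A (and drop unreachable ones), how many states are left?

5

States {p8} cannot be reached from the start state, so discard them.
P0 = {p1,p2,p5,p7} | {p3,p4,p6}.
On input 0, block {p1,p2,p5,p7} splits into {p1,p2,p7} and {p5}.
Split {p1,p2,p7} by δ(·,1) → {p1,p7} and {p2}.
Split {p3,p4,p6} by δ(·,1) → {p3,p4} and {p6}.
Stable partition: {p1,p7} | {p3,p4} | {p5} | {p2} | {p6} — 5 equivalence classes.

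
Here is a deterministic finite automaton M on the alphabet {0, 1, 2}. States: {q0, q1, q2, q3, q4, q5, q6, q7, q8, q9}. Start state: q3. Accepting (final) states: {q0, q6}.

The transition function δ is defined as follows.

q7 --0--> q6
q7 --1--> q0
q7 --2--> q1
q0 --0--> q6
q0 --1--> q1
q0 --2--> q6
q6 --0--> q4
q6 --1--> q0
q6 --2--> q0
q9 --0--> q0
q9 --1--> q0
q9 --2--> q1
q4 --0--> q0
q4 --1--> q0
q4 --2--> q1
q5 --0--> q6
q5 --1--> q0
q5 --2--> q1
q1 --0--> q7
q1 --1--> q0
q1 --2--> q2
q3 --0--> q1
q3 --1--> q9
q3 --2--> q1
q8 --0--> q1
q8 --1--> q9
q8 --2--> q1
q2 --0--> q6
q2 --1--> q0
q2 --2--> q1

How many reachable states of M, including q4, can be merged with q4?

2

Reachable states from the start: {q0,q1,q2,q3,q4,q6,q7,q9}. Unreachable: {q5,q8} — drop them.
P0 = {q0,q6} | {q1,q2,q3,q4,q7,q9}.
Refine {q0,q6} on symbol 0: members go to different blocks, giving {q0} and {q6}.
Split {q1,q2,q3,q4,q7,q9} by δ(·,0) → {q1,q3} and {q2,q7} and {q4,q9}.
Refine {q1,q3} on symbol 0: members go to different blocks, giving {q1} and {q3}.
No further refinement is possible. Final partition (6 blocks): {q0} | {q1} | {q6} | {q2,q7} | {q4,q9} | {q3}.
State q4 belongs to the block {q4,q9}, which has 2 states.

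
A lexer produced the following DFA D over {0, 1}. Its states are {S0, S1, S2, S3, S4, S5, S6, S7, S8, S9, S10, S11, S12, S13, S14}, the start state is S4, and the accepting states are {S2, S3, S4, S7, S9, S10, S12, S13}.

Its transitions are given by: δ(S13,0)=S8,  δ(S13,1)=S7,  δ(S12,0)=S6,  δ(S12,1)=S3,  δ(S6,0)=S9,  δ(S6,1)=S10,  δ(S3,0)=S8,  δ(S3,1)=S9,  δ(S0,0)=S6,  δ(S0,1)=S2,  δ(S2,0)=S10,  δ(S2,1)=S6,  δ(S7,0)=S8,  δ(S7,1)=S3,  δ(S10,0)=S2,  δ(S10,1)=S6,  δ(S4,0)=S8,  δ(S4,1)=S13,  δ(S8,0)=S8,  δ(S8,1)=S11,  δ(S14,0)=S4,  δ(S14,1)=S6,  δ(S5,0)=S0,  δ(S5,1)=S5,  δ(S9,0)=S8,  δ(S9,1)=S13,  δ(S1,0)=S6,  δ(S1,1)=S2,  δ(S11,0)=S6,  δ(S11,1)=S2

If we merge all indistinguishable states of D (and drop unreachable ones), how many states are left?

5

States {S0,S1,S5,S12,S14} cannot be reached from the start state, so discard them.
P0 = {S2,S3,S4,S7,S9,S10,S13} | {S6,S8,S11}.
Split {S2,S3,S4,S7,S9,S10,S13} by δ(·,0) → {S3,S4,S7,S9,S13} and {S2,S10}.
Split {S6,S8,S11} by δ(·,0) → {S8,S11} and {S6}.
On input 0, block {S8,S11} splits into {S8} and {S11}.
No further refinement is possible. Final partition (5 blocks): {S3,S4,S7,S9,S13} | {S8} | {S2,S10} | {S6} | {S11}.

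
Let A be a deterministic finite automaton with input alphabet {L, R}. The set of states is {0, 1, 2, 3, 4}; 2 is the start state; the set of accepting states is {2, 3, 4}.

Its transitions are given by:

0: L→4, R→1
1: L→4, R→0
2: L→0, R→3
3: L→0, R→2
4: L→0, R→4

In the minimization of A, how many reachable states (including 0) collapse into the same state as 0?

2

All states are reachable from the start state.
Initial partition by acceptance: {2,3,4} | {0,1}.
No further refinement is possible. Final partition (2 blocks): {2,3,4} | {0,1}.
State 0 belongs to the block {0,1}, which has 2 states.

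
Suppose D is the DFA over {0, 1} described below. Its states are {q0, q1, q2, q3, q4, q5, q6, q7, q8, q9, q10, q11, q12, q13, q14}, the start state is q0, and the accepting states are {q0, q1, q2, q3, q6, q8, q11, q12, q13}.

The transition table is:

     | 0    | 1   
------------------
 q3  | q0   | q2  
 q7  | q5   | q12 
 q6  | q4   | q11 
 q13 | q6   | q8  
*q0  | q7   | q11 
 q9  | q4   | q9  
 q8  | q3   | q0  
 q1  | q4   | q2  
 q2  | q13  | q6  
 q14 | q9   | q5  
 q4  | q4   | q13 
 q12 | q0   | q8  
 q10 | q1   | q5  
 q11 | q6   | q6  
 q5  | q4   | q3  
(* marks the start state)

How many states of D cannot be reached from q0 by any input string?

4

No path from q0 leads to q1, q9, q10, q14; the other 11 states are all reachable.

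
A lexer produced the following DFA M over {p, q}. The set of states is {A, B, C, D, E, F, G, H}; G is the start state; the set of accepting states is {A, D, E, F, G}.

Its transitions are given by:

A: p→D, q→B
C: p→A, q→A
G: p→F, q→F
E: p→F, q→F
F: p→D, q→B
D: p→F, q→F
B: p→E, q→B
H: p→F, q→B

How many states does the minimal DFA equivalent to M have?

States {A,C,H} cannot be reached from the start state, so discard them.
P0 = {D,E,F,G} | {B}.
On input q, block {D,E,F,G} splits into {D,E,G} and {F}.
No further refinement is possible. Final partition (3 blocks): {D,E,G} | {B} | {F}.

3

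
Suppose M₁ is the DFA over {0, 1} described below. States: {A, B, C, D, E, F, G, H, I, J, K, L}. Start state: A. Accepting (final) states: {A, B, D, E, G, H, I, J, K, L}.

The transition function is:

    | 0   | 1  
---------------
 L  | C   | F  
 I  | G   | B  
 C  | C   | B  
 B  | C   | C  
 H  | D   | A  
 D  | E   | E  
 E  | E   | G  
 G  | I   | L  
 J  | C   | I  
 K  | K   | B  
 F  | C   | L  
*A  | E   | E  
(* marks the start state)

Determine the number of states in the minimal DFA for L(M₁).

5

Reachable states from the start: {A,B,C,E,F,G,I,L}. Unreachable: {D,H,J,K} — drop them.
Initial partition by acceptance: {A,B,E,G,I,L} | {C,F}.
Refine {A,B,E,G,I,L} on symbol 0: members go to different blocks, giving {A,E,G,I} and {B,L}.
Refine {A,E,G,I} on symbol 1: members go to different blocks, giving {A,E} and {G,I}.
Split {A,E} by δ(·,1) → {A} and {E}.
Stable partition: {A} | {C,F} | {B,L} | {G,I} | {E} — 5 equivalence classes.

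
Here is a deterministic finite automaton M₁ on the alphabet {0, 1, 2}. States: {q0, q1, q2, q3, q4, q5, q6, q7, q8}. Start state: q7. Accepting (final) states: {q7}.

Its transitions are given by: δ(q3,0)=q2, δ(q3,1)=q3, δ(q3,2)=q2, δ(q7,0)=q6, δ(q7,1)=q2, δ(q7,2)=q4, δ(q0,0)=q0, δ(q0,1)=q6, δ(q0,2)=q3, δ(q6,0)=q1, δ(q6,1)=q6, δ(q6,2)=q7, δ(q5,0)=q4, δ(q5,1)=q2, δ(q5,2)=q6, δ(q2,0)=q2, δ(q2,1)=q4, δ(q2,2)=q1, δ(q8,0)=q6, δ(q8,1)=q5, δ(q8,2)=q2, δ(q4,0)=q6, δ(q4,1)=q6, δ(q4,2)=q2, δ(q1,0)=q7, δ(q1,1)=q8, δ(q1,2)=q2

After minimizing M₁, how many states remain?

7

Reachable states from the start: {q1,q2,q4,q5,q6,q7,q8}. Unreachable: {q0,q3} — drop them.
Initial partition by acceptance: {q7} | {q1,q2,q4,q5,q6,q8}.
Refine {q1,q2,q4,q5,q6,q8} on symbol 0: members go to different blocks, giving {q2,q4,q5,q6,q8} and {q1}.
Split {q2,q4,q5,q6,q8} by δ(·,0) → {q2,q4,q5,q8} and {q6}.
Split {q2,q4,q5,q8} by δ(·,0) → {q2,q5} and {q4,q8}.
On input 0, block {q2,q5} splits into {q2} and {q5}.
Refine {q4,q8} on symbol 1: members go to different blocks, giving {q4} and {q8}.
No further refinement is possible. Final partition (7 blocks): {q7} | {q2} | {q1} | {q6} | {q4} | {q5} | {q8}.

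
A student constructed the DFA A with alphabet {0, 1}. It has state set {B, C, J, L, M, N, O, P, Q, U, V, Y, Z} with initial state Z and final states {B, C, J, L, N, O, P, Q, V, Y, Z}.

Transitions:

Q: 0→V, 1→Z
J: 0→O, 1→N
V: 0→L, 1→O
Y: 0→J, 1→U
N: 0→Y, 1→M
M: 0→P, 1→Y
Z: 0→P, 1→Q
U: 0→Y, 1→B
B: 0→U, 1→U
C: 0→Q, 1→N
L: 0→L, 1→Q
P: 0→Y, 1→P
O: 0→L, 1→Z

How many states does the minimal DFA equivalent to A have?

Reachable states from the start: {B,J,L,M,N,O,P,Q,U,V,Y,Z}. Unreachable: {C} — drop them.
Initial partition by acceptance: {B,J,L,N,O,P,Q,V,Y,Z} | {M,U}.
Split {B,J,L,N,O,P,Q,V,Y,Z} by δ(·,0) → {J,L,N,O,P,Q,V,Y,Z} and {B}.
On input 1, block {J,L,N,O,P,Q,V,Y,Z} splits into {J,L,O,P,Q,V,Z} and {N,Y}.
Refine {J,L,O,P,Q,V,Z} on symbol 0: members go to different blocks, giving {J,L,O,Q,V,Z} and {P}.
Refine {J,L,O,Q,V,Z} on symbol 0: members go to different blocks, giving {J,L,O,Q,V} and {Z}.
On input 1, block {J,L,O,Q,V} splits into {O,Q} and {L,V} and {J}.
Refine {M,U} on symbol 0: members go to different blocks, giving {U} and {M}.
Refine {N,Y} on symbol 0: members go to different blocks, giving {N} and {Y}.
Stable partition: {O,Q} | {U} | {B} | {N} | {P} | {Z} | {L,V} | {J} | {M} | {Y} — 10 equivalence classes.

10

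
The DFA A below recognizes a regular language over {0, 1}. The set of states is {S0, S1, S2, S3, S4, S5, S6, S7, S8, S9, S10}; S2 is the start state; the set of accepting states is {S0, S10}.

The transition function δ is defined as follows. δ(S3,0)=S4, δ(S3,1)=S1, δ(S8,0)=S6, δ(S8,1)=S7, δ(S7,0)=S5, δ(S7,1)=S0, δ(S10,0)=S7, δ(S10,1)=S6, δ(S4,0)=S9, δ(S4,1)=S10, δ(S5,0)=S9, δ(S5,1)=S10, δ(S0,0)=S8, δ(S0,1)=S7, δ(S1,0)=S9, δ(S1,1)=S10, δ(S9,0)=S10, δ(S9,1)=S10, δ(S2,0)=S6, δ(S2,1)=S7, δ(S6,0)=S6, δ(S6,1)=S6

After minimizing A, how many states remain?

7

States {S1,S3,S4} cannot be reached from the start state, so discard them.
Initial partition by acceptance: {S0,S10} | {S2,S5,S6,S7,S8,S9}.
Refine {S2,S5,S6,S7,S8,S9} on symbol 0: members go to different blocks, giving {S2,S5,S6,S7,S8} and {S9}.
On input 0, block {S2,S5,S6,S7,S8} splits into {S2,S6,S7,S8} and {S5}.
Split {S2,S6,S7,S8} by δ(·,0) → {S2,S6,S8} and {S7}.
On input 0, block {S0,S10} splits into {S0} and {S10}.
Refine {S2,S6,S8} on symbol 1: members go to different blocks, giving {S2,S8} and {S6}.
No further refinement is possible. Final partition (7 blocks): {S0} | {S2,S8} | {S9} | {S5} | {S7} | {S10} | {S6}.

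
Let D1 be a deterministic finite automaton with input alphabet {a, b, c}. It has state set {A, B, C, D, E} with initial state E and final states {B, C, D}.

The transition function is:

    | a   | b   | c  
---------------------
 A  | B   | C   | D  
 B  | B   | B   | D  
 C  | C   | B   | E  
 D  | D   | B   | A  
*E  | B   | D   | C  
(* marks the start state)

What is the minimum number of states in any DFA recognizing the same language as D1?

3

Every state is reachable, so we keep all 5.
Initial partition by acceptance: {B,C,D} | {A,E}.
On input c, block {B,C,D} splits into {C,D} and {B}.
Stable partition: {C,D} | {A,E} | {B} — 3 equivalence classes.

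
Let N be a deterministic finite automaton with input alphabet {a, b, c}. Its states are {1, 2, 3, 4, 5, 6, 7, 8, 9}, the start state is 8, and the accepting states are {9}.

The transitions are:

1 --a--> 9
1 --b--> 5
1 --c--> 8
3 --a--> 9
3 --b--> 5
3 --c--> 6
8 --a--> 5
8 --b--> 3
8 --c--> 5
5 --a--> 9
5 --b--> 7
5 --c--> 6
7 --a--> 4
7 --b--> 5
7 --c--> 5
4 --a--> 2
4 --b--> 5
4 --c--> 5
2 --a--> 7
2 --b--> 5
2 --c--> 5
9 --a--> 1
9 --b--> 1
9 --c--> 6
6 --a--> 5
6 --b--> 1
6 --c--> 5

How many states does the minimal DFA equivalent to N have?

Every state is reachable, so we keep all 9.
Start with accepting vs non-accepting: {9} | {1,2,3,4,5,6,7,8}.
On input a, block {1,2,3,4,5,6,7,8} splits into {2,4,6,7,8} and {1,3,5}.
On input a, block {2,4,6,7,8} splits into {2,4,7} and {6,8}.
Refine {1,3,5} on symbol b: members go to different blocks, giving {1,3} and {5}.
Stable partition: {9} | {2,4,7} | {1,3} | {6,8} | {5} — 5 equivalence classes.

5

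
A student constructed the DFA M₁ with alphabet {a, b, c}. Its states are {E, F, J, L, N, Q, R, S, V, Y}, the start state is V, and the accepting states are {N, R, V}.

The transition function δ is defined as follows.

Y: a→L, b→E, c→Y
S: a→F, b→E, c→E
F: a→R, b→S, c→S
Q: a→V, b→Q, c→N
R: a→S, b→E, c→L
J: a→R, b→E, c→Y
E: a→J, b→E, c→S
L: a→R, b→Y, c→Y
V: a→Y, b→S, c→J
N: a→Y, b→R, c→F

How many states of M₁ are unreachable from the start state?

BFS from V reaches {E, F, J, L, R, S, V, Y}; the 2 state(s) N, Q are never visited.

2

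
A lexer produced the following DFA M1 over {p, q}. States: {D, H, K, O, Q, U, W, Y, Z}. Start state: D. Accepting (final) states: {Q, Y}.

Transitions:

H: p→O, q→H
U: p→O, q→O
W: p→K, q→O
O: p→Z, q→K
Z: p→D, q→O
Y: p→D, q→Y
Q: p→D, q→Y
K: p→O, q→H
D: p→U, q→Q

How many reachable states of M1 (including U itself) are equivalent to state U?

Reachable states from the start: {D,H,K,O,Q,U,Y,Z}. Unreachable: {W} — drop them.
Initial partition by acceptance: {Q,Y} | {D,H,K,O,U,Z}.
On input q, block {D,H,K,O,U,Z} splits into {H,K,O,U,Z} and {D}.
Refine {H,K,O,U,Z} on symbol p: members go to different blocks, giving {H,K,O,U} and {Z}.
Split {H,K,O,U} by δ(·,p) → {H,K,U} and {O}.
Split {H,K,U} by δ(·,q) → {H,K} and {U}.
Stable partition: {Q,Y} | {H,K} | {D} | {Z} | {O} | {U} — 6 equivalence classes.
State U belongs to the block {U}, which has 1 states.

1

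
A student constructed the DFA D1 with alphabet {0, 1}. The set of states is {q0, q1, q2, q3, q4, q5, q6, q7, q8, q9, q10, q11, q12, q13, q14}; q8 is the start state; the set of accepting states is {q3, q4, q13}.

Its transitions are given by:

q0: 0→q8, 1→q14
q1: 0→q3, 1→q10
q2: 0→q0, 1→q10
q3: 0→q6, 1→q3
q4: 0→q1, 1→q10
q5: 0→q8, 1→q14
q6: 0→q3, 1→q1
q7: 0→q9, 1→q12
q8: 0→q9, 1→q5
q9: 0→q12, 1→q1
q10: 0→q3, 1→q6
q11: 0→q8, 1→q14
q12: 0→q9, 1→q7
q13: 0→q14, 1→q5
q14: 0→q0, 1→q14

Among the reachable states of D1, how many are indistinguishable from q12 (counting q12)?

2

States {q2,q4,q11,q13} cannot be reached from the start state, so discard them.
Initial partition by acceptance: {q3} | {q0,q1,q5,q6,q7,q8,q9,q10,q12,q14}.
On input 0, block {q0,q1,q5,q6,q7,q8,q9,q10,q12,q14} splits into {q0,q5,q7,q8,q9,q12,q14} and {q1,q6,q10}.
Refine {q0,q5,q7,q8,q9,q12,q14} on symbol 1: members go to different blocks, giving {q0,q5,q7,q8,q12,q14} and {q9}.
On input 0, block {q0,q5,q7,q8,q12,q14} splits into {q0,q5,q14} and {q7,q8,q12}.
Refine {q0,q5,q14} on symbol 0: members go to different blocks, giving {q0,q5} and {q14}.
Refine {q7,q8,q12} on symbol 1: members go to different blocks, giving {q7,q12} and {q8}.
The partition is now stable with 7 blocks: {q3} | {q0,q5} | {q1,q6,q10} | {q9} | {q7,q12} | {q14} | {q8}.
The equivalence class containing q12 is {q7,q12}, of size 2.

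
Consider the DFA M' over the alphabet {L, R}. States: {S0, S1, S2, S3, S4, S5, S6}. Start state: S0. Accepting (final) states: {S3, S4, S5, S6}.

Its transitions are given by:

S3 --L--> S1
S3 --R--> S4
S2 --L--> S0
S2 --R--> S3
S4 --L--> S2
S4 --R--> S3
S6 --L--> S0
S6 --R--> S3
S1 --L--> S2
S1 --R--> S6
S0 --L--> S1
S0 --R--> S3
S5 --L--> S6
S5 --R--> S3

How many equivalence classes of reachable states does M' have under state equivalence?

2

Reachable states from the start: {S0,S1,S2,S3,S4,S6}. Unreachable: {S5} — drop them.
Start with accepting vs non-accepting: {S3,S4,S6} | {S0,S1,S2}.
The partition is now stable with 2 blocks: {S3,S4,S6} | {S0,S1,S2}.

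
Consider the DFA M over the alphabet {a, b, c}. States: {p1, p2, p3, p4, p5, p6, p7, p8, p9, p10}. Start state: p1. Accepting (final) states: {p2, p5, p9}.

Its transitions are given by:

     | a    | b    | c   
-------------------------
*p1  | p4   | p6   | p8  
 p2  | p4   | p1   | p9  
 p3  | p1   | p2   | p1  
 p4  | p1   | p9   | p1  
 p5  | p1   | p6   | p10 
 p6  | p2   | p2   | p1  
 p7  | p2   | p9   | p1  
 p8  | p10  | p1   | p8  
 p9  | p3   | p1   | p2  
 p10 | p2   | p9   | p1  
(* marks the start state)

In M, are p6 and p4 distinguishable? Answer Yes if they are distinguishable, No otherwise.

Yes

Reachable states from the start: {p1,p2,p3,p4,p6,p8,p9,p10}. Unreachable: {p5,p7} — drop them.
P0 = {p2,p9} | {p1,p3,p4,p6,p8,p10}.
On input a, block {p1,p3,p4,p6,p8,p10} splits into {p1,p3,p4,p8} and {p6,p10}.
Refine {p1,p3,p4,p8} on symbol a: members go to different blocks, giving {p1,p3,p4} and {p8}.
On input b, block {p1,p3,p4} splits into {p3,p4} and {p1}.
Stable partition: {p2,p9} | {p3,p4} | {p6,p10} | {p8} | {p1} — 5 equivalence classes.
p6 and p4 end up in different blocks, so they are distinguishable. For instance, the string 'a' is accepted from only p6.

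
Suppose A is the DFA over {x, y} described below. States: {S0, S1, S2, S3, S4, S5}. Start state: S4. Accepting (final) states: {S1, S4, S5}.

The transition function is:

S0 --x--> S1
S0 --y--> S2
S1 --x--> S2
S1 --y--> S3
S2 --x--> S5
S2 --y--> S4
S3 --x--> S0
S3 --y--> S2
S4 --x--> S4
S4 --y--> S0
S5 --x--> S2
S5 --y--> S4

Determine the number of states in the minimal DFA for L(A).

P0 = {S1,S4,S5} | {S0,S2,S3}.
Refine {S1,S4,S5} on symbol x: members go to different blocks, giving {S1,S5} and {S4}.
Split {S1,S5} by δ(·,y) → {S1} and {S5}.
On input x, block {S0,S2,S3} splits into {S0} and {S2} and {S3}.
The partition is now stable with 6 blocks: {S1} | {S0} | {S4} | {S5} | {S2} | {S3}.

6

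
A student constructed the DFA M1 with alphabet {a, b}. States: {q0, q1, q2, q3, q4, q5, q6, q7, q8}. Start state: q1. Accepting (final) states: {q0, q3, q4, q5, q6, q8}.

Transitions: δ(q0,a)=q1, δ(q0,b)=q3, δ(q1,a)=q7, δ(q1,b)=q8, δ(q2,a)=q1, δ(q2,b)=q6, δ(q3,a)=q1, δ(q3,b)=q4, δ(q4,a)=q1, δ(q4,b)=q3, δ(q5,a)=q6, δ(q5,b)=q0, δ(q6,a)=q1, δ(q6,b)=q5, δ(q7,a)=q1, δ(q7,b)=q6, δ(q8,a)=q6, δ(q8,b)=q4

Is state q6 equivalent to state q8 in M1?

No

States {q2} cannot be reached from the start state, so discard them.
Start with accepting vs non-accepting: {q0,q3,q4,q5,q6,q8} | {q1,q7}.
Refine {q0,q3,q4,q5,q6,q8} on symbol a: members go to different blocks, giving {q0,q3,q4,q6} and {q5,q8}.
Refine {q0,q3,q4,q6} on symbol b: members go to different blocks, giving {q0,q3,q4} and {q6}.
Refine {q1,q7} on symbol b: members go to different blocks, giving {q1} and {q7}.
The partition is now stable with 5 blocks: {q0,q3,q4} | {q1} | {q5,q8} | {q6} | {q7}.
q6 and q8 end up in different blocks, so they are distinguishable. For instance, the string 'a' is accepted from only q8.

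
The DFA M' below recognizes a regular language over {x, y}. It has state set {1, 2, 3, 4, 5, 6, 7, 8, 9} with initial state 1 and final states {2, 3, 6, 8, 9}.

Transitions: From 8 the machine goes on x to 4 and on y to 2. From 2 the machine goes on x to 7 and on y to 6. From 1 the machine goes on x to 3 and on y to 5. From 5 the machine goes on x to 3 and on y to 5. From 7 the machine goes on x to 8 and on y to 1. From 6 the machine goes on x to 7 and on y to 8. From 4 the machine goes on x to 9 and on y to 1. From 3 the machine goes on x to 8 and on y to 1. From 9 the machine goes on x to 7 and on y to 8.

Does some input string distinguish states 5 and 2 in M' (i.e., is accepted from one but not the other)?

Yes

Initial partition by acceptance: {2,3,6,8,9} | {1,4,5,7}.
Refine {2,3,6,8,9} on symbol x: members go to different blocks, giving {2,6,8,9} and {3}.
Split {1,4,5,7} by δ(·,x) → {1,5} and {4,7}.
No further refinement is possible. Final partition (4 blocks): {2,6,8,9} | {1,5} | {3} | {4,7}.
5 and 2 end up in different blocks, so they are distinguishable. For instance, the string 'ε' is accepted from only 2.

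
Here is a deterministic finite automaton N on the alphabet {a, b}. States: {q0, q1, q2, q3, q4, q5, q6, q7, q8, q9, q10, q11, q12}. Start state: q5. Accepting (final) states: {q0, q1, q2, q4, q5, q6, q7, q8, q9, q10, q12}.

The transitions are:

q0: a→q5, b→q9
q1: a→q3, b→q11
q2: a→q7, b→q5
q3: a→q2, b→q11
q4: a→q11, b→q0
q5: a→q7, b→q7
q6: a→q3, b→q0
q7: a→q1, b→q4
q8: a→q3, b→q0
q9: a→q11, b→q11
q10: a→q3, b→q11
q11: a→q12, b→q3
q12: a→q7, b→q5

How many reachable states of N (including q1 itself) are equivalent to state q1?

2

First remove the unreachable states {q6,q8,q10}; 10 states remain.
Start with accepting vs non-accepting: {q0,q1,q2,q4,q5,q7,q9,q12} | {q3,q11}.
On input a, block {q0,q1,q2,q4,q5,q7,q9,q12} splits into {q0,q2,q5,q7,q12} and {q1,q4,q9}.
On input a, block {q0,q2,q5,q7,q12} splits into {q0,q2,q5,q12} and {q7}.
Refine {q0,q2,q5,q12} on symbol a: members go to different blocks, giving {q2,q5,q12} and {q0}.
Split {q2,q5,q12} by δ(·,b) → {q2,q12} and {q5}.
On input b, block {q1,q4,q9} splits into {q1,q9} and {q4}.
The partition is now stable with 7 blocks: {q2,q12} | {q3,q11} | {q1,q9} | {q7} | {q0} | {q5} | {q4}.
The equivalence class containing q1 is {q1,q9}, of size 2.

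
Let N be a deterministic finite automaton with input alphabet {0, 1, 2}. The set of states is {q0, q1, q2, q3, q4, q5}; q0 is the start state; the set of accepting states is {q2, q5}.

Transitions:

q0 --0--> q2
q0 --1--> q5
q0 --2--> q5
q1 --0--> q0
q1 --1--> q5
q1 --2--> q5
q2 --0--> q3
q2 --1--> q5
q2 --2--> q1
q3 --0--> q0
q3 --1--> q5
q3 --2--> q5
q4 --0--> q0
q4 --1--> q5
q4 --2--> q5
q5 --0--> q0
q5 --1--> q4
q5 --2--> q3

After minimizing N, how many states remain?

P0 = {q2,q5} | {q0,q1,q3,q4}.
Refine {q2,q5} on symbol 1: members go to different blocks, giving {q2} and {q5}.
Refine {q0,q1,q3,q4} on symbol 0: members go to different blocks, giving {q1,q3,q4} and {q0}.
Stable partition: {q2} | {q1,q3,q4} | {q5} | {q0} — 4 equivalence classes.

4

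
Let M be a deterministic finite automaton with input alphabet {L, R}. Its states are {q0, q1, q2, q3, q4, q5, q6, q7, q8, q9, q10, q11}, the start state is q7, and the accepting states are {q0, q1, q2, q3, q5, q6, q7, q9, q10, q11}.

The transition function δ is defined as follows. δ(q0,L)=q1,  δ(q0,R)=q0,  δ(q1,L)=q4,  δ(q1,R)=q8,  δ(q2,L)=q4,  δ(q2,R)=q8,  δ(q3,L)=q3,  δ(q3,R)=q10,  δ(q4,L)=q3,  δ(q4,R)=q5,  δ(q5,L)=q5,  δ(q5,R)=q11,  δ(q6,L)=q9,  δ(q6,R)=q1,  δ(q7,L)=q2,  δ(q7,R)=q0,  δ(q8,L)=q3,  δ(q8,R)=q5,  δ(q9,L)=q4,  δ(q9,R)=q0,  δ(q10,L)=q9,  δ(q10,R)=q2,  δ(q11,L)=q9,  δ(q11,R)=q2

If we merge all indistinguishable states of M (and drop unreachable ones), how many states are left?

6

First remove the unreachable states {q6}; 11 states remain.
P0 = {q0,q1,q2,q3,q5,q7,q9,q10,q11} | {q4,q8}.
On input L, block {q0,q1,q2,q3,q5,q7,q9,q10,q11} splits into {q0,q3,q5,q7,q10,q11} and {q1,q2,q9}.
Refine {q0,q3,q5,q7,q10,q11} on symbol L: members go to different blocks, giving {q0,q7,q10,q11} and {q3,q5}.
On input R, block {q0,q7,q10,q11} splits into {q0,q7} and {q10,q11}.
On input R, block {q1,q2,q9} splits into {q1,q2} and {q9}.
Stable partition: {q0,q7} | {q4,q8} | {q1,q2} | {q3,q5} | {q10,q11} | {q9} — 6 equivalence classes.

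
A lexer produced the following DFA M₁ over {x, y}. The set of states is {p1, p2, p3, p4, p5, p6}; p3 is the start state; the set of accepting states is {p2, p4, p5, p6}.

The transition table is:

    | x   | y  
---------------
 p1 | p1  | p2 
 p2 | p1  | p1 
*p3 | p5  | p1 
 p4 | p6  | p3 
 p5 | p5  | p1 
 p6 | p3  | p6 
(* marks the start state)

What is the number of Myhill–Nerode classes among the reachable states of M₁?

4

States {p4,p6} cannot be reached from the start state, so discard them.
P0 = {p2,p5} | {p1,p3}.
On input x, block {p2,p5} splits into {p2} and {p5}.
On input x, block {p1,p3} splits into {p1} and {p3}.
The partition is now stable with 4 blocks: {p2} | {p1} | {p5} | {p3}.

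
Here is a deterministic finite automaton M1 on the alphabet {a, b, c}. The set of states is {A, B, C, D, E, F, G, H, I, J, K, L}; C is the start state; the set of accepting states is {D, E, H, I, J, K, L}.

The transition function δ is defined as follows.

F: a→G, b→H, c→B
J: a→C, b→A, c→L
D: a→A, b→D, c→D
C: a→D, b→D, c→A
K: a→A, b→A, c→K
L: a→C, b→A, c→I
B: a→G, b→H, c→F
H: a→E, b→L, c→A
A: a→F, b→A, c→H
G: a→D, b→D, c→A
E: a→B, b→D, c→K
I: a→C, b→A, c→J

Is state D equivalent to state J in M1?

No

Initial partition by acceptance: {D,E,H,I,J,K,L} | {A,B,C,F,G}.
Refine {D,E,H,I,J,K,L} on symbol a: members go to different blocks, giving {D,E,I,J,K,L} and {H}.
Split {D,E,I,J,K,L} by δ(·,b) → {I,J,K,L} and {D,E}.
On input a, block {A,B,C,F,G} splits into {A,B,F} and {C,G}.
Refine {I,J,K,L} on symbol a: members go to different blocks, giving {I,J,L} and {K}.
Split {A,B,F} by δ(·,a) → {B,F} and {A}.
Refine {D,E} on symbol a: members go to different blocks, giving {D} and {E}.
No further refinement is possible. Final partition (8 blocks): {I,J,L} | {B,F} | {H} | {D} | {C,G} | {K} | {A} | {E}.
D and J end up in different blocks, so they are distinguishable. For instance, the string 'b' is accepted from only D.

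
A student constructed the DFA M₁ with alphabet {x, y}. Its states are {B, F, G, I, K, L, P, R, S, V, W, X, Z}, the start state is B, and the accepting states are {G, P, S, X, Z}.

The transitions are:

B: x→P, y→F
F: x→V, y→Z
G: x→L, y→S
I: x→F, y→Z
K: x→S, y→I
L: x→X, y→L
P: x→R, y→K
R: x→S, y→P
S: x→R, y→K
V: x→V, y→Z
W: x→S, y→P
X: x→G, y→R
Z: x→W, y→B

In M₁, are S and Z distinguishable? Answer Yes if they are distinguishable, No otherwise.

First remove the unreachable states {G,L,X}; 10 states remain.
P0 = {P,S,Z} | {B,F,I,K,R,V,W}.
Refine {B,F,I,K,R,V,W} on symbol x: members go to different blocks, giving {B,K,R,W} and {F,I,V}.
On input y, block {B,K,R,W} splits into {B,K} and {R,W}.
No further refinement is possible. Final partition (4 blocks): {P,S,Z} | {B,K} | {F,I,V} | {R,W}.
S and Z lie in the same block of the stable partition, so they are equivalent — no string distinguishes them.

No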